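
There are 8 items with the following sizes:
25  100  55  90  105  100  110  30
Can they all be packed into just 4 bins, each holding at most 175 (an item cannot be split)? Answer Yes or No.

No

Total = 615; ⌈615/175⌉ = 4.
5 items each exceed half the capacity and cannot share a bin, forcing at least 5 bins.
At least 5 bins are required, but only 4 are allowed.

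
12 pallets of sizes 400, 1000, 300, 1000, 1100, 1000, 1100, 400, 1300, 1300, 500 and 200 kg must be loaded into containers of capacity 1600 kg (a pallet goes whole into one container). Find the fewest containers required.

7

Total = 1300 + 1300 + 1100 + 1100 + 1000 + 1000 + 1000 + 500 + 400 + 400 + 300 + 200 = 9600 kg.
Lower bound: ⌈9600/1600⌉ = 6 containers.
Also, 7 pallets each exceed 800 kg, and no two of those can share a container, so at least 7 containers are needed.
A packing using 7 containers:
  container 1: 1300 + 300 = 1600
  container 2: 1300 + 200 = 1500
  container 3: 1100 + 500 = 1600
  container 4: 1100 + 400 = 1500
  container 5: 1000 + 400 = 1400
  container 6: 1000 = 1000
  container 7: 1000 = 1000
This matches the lower bound, so 7 is optimal.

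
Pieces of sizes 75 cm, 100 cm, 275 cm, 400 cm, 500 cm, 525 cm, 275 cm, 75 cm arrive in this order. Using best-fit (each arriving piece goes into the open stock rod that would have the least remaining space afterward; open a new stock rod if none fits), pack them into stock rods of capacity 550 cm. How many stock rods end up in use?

  75 → stock rod 1 (new)  [load 75/550]
  100 → stock rod 1  [load 175/550]
  275 → stock rod 1  [load 450/550]
  400 → stock rod 2 (new)  [load 400/550]
  500 → stock rod 3 (new)  [load 500/550]
  525 → stock rod 4 (new)  [load 525/550]
  275 → stock rod 5 (new)  [load 275/550]
  75 → stock rod 1  [load 525/550]
5 stock rods opened.

5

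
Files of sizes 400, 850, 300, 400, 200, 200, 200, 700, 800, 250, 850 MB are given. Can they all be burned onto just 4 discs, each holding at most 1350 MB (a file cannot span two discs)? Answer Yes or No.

A valid assignment using 4 discs:
  disc 1: 850 + 400 = 1250
  disc 2: 850 + 400 = 1250
  disc 3: 800 + 300 + 250 = 1350
  disc 4: 700 + 200 + 200 + 200 = 1300
Every load is within 1350 MB, so 4 discs suffice.

Yes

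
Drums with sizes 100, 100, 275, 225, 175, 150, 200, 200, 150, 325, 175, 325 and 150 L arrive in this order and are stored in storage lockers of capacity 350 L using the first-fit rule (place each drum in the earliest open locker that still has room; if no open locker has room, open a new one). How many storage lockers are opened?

9

  100 → locker 1 (new)  [load 100/350]
  100 → locker 1  [load 200/350]
  275 → locker 2 (new)  [load 275/350]
  225 → locker 3 (new)  [load 225/350]
  175 → locker 4 (new)  [load 175/350]
  150 → locker 1  [load 350/350]
  200 → locker 5 (new)  [load 200/350]
  200 → locker 6 (new)  [load 200/350]
  150 → locker 4  [load 325/350]
  325 → locker 7 (new)  [load 325/350]
  175 → locker 8 (new)  [load 175/350]
  325 → locker 9 (new)  [load 325/350]
  150 → locker 5  [load 350/350]
9 storage lockers opened.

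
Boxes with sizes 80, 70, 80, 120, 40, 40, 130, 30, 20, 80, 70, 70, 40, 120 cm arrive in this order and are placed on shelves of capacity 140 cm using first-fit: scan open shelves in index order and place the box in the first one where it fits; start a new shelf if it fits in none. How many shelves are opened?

  80 → shelf 1 (new)  [load 80/140]
  70 → shelf 2 (new)  [load 70/140]
  80 → shelf 3 (new)  [load 80/140]
  120 → shelf 4 (new)  [load 120/140]
  40 → shelf 1  [load 120/140]
  40 → shelf 2  [load 110/140]
  130 → shelf 5 (new)  [load 130/140]
  30 → shelf 2  [load 140/140]
  20 → shelf 1  [load 140/140]
  80 → shelf 6 (new)  [load 80/140]
  70 → shelf 7 (new)  [load 70/140]
  70 → shelf 7  [load 140/140]
  40 → shelf 3  [load 120/140]
  120 → shelf 8 (new)  [load 120/140]
8 shelves opened.

8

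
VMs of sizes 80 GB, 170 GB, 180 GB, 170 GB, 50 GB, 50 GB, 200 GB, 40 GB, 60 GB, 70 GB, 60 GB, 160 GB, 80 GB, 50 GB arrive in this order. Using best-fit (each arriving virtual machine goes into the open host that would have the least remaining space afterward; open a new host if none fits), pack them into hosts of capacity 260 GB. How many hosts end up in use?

  80 → host 1 (new)  [load 80/260]
  170 → host 1  [load 250/260]
  180 → host 2 (new)  [load 180/260]
  170 → host 3 (new)  [load 170/260]
  50 → host 2  [load 230/260]
  50 → host 3  [load 220/260]
  200 → host 4 (new)  [load 200/260]
  40 → host 3  [load 260/260]
  60 → host 4  [load 260/260]
  70 → host 5 (new)  [load 70/260]
  60 → host 5  [load 130/260]
  160 → host 6 (new)  [load 160/260]
  80 → host 6  [load 240/260]
  50 → host 5  [load 180/260]
6 hosts opened.

6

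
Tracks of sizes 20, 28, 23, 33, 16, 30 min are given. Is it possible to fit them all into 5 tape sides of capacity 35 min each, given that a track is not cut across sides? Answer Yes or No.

Total = 150 min; ⌈150/35⌉ = 5.
The bound of 5 does not rule out 5, but exhaustive search shows no assignment into 5 tape sides of capacity 35 min exists — the minimum is 6.

No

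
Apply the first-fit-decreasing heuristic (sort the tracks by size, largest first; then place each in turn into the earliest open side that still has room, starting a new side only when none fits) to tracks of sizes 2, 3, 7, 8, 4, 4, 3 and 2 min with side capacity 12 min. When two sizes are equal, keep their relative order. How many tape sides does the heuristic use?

Sorted descending: 8, 7, 4, 4, 3, 3, 2, 2.
  8 → side 1 (new)  [load 8/12]
  7 → side 2 (new)  [load 7/12]
  4 → side 1  [load 12/12]
  4 → side 2  [load 11/12]
  3 → side 3 (new)  [load 3/12]
  3 → side 3  [load 6/12]
  2 → side 3  [load 8/12]
  2 → side 3  [load 10/12]
3 tape sides opened.

3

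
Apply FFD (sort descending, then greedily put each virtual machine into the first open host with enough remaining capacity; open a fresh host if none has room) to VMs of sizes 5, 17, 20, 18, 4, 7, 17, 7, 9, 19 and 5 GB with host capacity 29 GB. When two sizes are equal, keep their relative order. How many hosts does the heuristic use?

5

Sorted descending: 20, 19, 18, 17, 17, 9, 7, 7, 5, 5, 4.
  20 → host 1 (new)  [load 20/29]
  19 → host 2 (new)  [load 19/29]
  18 → host 3 (new)  [load 18/29]
  17 → host 4 (new)  [load 17/29]
  17 → host 5 (new)  [load 17/29]
  9 → host 1  [load 29/29]
  7 → host 2  [load 26/29]
  7 → host 3  [load 25/29]
  5 → host 4  [load 22/29]
  5 → host 4  [load 27/29]
  4 → host 3  [load 29/29]
5 hosts opened.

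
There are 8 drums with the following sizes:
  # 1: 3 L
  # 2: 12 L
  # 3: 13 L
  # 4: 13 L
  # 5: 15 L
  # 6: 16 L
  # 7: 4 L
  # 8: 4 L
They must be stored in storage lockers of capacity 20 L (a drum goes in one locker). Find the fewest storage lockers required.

Total = 16 + 15 + 13 + 13 + 12 + 4 + 4 + 3 = 80 L.
Lower bound: ⌈80/20⌉ = 4 storage lockers.
Also, 5 drums each exceed 10 L, and no two of those can share a locker, so at least 5 storage lockers are needed.
A packing using 5 storage lockers:
  locker 1: 16 + 4 = 20
  locker 2: 15 + 4 = 19
  locker 3: 13 + 3 = 16
  locker 4: 13 = 13
  locker 5: 12 = 12
This matches the lower bound, so 5 is optimal.

5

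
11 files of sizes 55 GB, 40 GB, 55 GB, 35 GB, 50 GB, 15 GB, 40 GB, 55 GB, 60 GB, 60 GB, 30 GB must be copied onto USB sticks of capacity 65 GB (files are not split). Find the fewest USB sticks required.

9

Total = 60 + 60 + 55 + 55 + 55 + 50 + 40 + 40 + 35 + 30 + 15 = 495 GB.
Lower bound: ⌈495/65⌉ = 8 USB sticks.
Also, 9 files each exceed 65/2 GB, and no two of those can share a USB stick, so at least 9 USB sticks are needed.
A packing using 9 USB sticks:
  USB stick 1: 60 = 60
  USB stick 2: 60 = 60
  USB stick 3: 55 = 55
  USB stick 4: 55 = 55
  USB stick 5: 55 = 55
  USB stick 6: 50 + 15 = 65
  USB stick 7: 40 = 40
  USB stick 8: 40 = 40
  USB stick 9: 35 + 30 = 65
This matches the lower bound, so 9 is optimal.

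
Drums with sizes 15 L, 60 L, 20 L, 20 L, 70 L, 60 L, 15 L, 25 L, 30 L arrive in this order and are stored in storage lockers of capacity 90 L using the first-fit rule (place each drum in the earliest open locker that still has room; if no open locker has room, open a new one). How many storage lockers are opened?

4

  15 → locker 1 (new)  [load 15/90]
  60 → locker 1  [load 75/90]
  20 → locker 2 (new)  [load 20/90]
  20 → locker 2  [load 40/90]
  70 → locker 3 (new)  [load 70/90]
  60 → locker 4 (new)  [load 60/90]
  15 → locker 1  [load 90/90]
  25 → locker 2  [load 65/90]
  30 → locker 4  [load 90/90]
4 storage lockers opened.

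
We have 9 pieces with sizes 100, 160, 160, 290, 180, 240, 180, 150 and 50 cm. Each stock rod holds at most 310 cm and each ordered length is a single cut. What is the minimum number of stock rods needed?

6

Total = 290 + 240 + 180 + 180 + 160 + 160 + 150 + 100 + 50 = 1510 cm.
Lower bound: ⌈1510/310⌉ = 5 stock rods.
Also, 6 pieces each exceed 155 cm, and no two of those can share a stock rod, so at least 6 stock rods are needed.
A packing using 6 stock rods:
  stock rod 1: 290 = 290
  stock rod 2: 240 + 50 = 290
  stock rod 3: 180 + 100 = 280
  stock rod 4: 180 = 180
  stock rod 5: 160 + 150 = 310
  stock rod 6: 160 = 160
This matches the lower bound, so 6 is optimal.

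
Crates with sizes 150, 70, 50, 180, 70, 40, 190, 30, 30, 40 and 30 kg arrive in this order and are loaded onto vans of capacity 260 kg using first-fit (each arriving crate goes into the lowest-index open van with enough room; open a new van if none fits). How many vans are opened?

  150 → van 1 (new)  [load 150/260]
  70 → van 1  [load 220/260]
  50 → van 2 (new)  [load 50/260]
  180 → van 2  [load 230/260]
  70 → van 3 (new)  [load 70/260]
  40 → van 1  [load 260/260]
  190 → van 3  [load 260/260]
  30 → van 2  [load 260/260]
  30 → van 4 (new)  [load 30/260]
  40 → van 4  [load 70/260]
  30 → van 4  [load 100/260]
4 vans opened.

4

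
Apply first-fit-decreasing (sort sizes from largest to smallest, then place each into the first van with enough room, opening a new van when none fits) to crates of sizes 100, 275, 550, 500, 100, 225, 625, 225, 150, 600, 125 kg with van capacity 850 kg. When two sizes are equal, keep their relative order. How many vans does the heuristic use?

Sorted descending: 625, 600, 550, 500, 275, 225, 225, 150, 125, 100, 100.
  625 → van 1 (new)  [load 625/850]
  600 → van 2 (new)  [load 600/850]
  550 → van 3 (new)  [load 550/850]
  500 → van 4 (new)  [load 500/850]
  275 → van 3  [load 825/850]
  225 → van 1  [load 850/850]
  225 → van 2  [load 825/850]
  150 → van 4  [load 650/850]
  125 → van 4  [load 775/850]
  100 → van 5 (new)  [load 100/850]
  100 → van 5  [load 200/850]
5 vans opened.

5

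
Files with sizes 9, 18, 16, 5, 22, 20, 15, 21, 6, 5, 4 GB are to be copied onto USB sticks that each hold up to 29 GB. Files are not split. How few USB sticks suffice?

6

Total = 22 + 21 + 20 + 18 + 16 + 15 + 9 + 6 + 5 + 5 + 4 = 141 GB.
Lower bound: ⌈141/29⌉ = 5 USB sticks.
Also, 6 files each exceed 29/2 GB, and no two of those can share a USB stick, so at least 6 USB sticks are needed.
A packing using 6 USB sticks:
  USB stick 1: 22 + 6 = 28
  USB stick 2: 21 + 5 = 26
  USB stick 3: 20 + 9 = 29
  USB stick 4: 18 + 5 + 4 = 27
  USB stick 5: 16 = 16
  USB stick 6: 15 = 15
This matches the lower bound, so 6 is optimal.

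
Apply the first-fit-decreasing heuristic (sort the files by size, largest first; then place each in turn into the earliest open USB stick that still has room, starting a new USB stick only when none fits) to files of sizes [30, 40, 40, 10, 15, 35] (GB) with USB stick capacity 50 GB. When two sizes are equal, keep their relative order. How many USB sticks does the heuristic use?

4

Sorted descending: 40, 40, 35, 30, 15, 10.
  40 → USB stick 1 (new)  [load 40/50]
  40 → USB stick 2 (new)  [load 40/50]
  35 → USB stick 3 (new)  [load 35/50]
  30 → USB stick 4 (new)  [load 30/50]
  15 → USB stick 3  [load 50/50]
  10 → USB stick 1  [load 50/50]
4 USB sticks opened.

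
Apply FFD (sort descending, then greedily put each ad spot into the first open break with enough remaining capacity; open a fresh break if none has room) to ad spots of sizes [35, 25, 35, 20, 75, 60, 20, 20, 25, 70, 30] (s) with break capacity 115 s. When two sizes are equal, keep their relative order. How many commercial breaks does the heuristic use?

Sorted descending: 75, 70, 60, 35, 35, 30, 25, 25, 20, 20, 20.
  75 → break 1 (new)  [load 75/115]
  70 → break 2 (new)  [load 70/115]
  60 → break 3 (new)  [load 60/115]
  35 → break 1  [load 110/115]
  35 → break 2  [load 105/115]
  30 → break 3  [load 90/115]
  25 → break 3  [load 115/115]
  25 → break 4 (new)  [load 25/115]
  20 → break 4  [load 45/115]
  20 → break 4  [load 65/115]
  20 → break 4  [load 85/115]
4 commercial breaks opened.

4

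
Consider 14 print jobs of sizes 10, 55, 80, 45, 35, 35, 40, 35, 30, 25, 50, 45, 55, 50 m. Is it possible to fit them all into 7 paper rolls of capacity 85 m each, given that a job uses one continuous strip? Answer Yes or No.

No

Total = 590 m; ⌈590/85⌉ = 7.
The bound of 7 does not rule out 7, but exhaustive search shows no assignment into 7 paper rolls of capacity 85 m exists — the minimum is 8.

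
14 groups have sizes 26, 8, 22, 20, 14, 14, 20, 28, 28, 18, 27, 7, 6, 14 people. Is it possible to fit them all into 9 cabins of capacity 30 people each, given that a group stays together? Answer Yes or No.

No

Total = 252 people; ⌈252/30⌉ = 9.
The bound of 9 does not rule out 9, but exhaustive search shows no assignment into 9 cabins of capacity 30 people exists — the minimum is 10.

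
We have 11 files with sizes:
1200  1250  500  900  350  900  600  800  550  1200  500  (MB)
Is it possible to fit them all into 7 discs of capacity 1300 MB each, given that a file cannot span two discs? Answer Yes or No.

No

Total = 8750 MB; ⌈8750/1300⌉ = 7.
The bound of 7 does not rule out 7, but exhaustive search shows no assignment into 7 discs of capacity 1300 MB exists — the minimum is 8.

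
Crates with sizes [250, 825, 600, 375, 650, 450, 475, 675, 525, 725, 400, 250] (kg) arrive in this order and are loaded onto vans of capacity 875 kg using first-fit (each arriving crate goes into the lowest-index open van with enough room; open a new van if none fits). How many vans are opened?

  250 → van 1 (new)  [load 250/875]
  825 → van 2 (new)  [load 825/875]
  600 → van 1  [load 850/875]
  375 → van 3 (new)  [load 375/875]
  650 → van 4 (new)  [load 650/875]
  450 → van 3  [load 825/875]
  475 → van 5 (new)  [load 475/875]
  675 → van 6 (new)  [load 675/875]
  525 → van 7 (new)  [load 525/875]
  725 → van 8 (new)  [load 725/875]
  400 → van 5  [load 875/875]
  250 → van 7  [load 775/875]
8 vans opened.

8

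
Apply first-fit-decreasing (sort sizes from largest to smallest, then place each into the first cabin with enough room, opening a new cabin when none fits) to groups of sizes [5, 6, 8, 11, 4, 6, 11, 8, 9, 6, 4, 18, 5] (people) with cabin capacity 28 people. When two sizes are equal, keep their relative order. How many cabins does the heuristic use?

4

Sorted descending: 18, 11, 11, 9, 8, 8, 6, 6, 6, 5, 5, 4, 4.
  18 → cabin 1 (new)  [load 18/28]
  11 → cabin 2 (new)  [load 11/28]
  11 → cabin 2  [load 22/28]
  9 → cabin 1  [load 27/28]
  8 → cabin 3 (new)  [load 8/28]
  8 → cabin 3  [load 16/28]
  6 → cabin 2  [load 28/28]
  6 → cabin 3  [load 22/28]
  6 → cabin 3  [load 28/28]
  5 → cabin 4 (new)  [load 5/28]
  5 → cabin 4  [load 10/28]
  4 → cabin 4  [load 14/28]
  4 → cabin 4  [load 18/28]
4 cabins opened.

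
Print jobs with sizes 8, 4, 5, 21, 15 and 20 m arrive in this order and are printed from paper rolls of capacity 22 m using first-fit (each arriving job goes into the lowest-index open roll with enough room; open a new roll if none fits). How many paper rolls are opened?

4

  8 → roll 1 (new)  [load 8/22]
  4 → roll 1  [load 12/22]
  5 → roll 1  [load 17/22]
  21 → roll 2 (new)  [load 21/22]
  15 → roll 3 (new)  [load 15/22]
  20 → roll 4 (new)  [load 20/22]
4 paper rolls opened.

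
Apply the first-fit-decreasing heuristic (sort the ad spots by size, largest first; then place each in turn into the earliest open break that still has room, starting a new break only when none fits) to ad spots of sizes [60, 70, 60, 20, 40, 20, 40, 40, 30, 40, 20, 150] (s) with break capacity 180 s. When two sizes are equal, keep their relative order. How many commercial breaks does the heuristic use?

Sorted descending: 150, 70, 60, 60, 40, 40, 40, 40, 30, 20, 20, 20.
  150 → break 1 (new)  [load 150/180]
  70 → break 2 (new)  [load 70/180]
  60 → break 2  [load 130/180]
  60 → break 3 (new)  [load 60/180]
  40 → break 2  [load 170/180]
  40 → break 3  [load 100/180]
  40 → break 3  [load 140/180]
  40 → break 3  [load 180/180]
  30 → break 1  [load 180/180]
  20 → break 4 (new)  [load 20/180]
  20 → break 4  [load 40/180]
  20 → break 4  [load 60/180]
4 commercial breaks opened.

4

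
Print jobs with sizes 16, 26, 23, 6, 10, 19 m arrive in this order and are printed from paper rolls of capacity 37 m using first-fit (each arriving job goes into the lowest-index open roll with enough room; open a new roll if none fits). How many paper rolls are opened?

4

  16 → roll 1 (new)  [load 16/37]
  26 → roll 2 (new)  [load 26/37]
  23 → roll 3 (new)  [load 23/37]
  6 → roll 1  [load 22/37]
  10 → roll 1  [load 32/37]
  19 → roll 4 (new)  [load 19/37]
4 paper rolls opened.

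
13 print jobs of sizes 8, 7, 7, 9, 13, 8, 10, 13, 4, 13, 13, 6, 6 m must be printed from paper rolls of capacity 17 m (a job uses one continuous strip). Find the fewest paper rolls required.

Total = 13 + 13 + 13 + 13 + 10 + 9 + 8 + 8 + 7 + 7 + 6 + 6 + 4 = 117 m.
Lower bound: ⌈117/17⌉ = 7 paper rolls.
A packing using 8 paper rolls:
  roll 1: 13 + 4 = 17
  roll 2: 13 = 13
  roll 3: 13 = 13
  roll 4: 13 = 13
  roll 5: 10 + 7 = 17
  roll 6: 9 + 8 = 17
  roll 7: 8 + 7 = 15
  roll 8: 6 + 6 = 12
No arrangement into 7 paper rolls stays within capacity, so 8 is optimal.

8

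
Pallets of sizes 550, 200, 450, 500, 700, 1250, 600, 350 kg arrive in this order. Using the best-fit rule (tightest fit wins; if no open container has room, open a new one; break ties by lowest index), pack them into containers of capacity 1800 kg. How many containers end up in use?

  550 → container 1 (new)  [load 550/1800]
  200 → container 1  [load 750/1800]
  450 → container 1  [load 1200/1800]
  500 → container 1  [load 1700/1800]
  700 → container 2 (new)  [load 700/1800]
  1250 → container 3 (new)  [load 1250/1800]
  600 → container 2  [load 1300/1800]
  350 → container 2  [load 1650/1800]
3 containers opened.

3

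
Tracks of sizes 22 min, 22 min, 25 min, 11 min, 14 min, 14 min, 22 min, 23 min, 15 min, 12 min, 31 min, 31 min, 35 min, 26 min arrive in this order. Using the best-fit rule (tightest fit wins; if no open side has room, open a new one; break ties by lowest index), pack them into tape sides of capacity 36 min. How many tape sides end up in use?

10

  22 → side 1 (new)  [load 22/36]
  22 → side 2 (new)  [load 22/36]
  25 → side 3 (new)  [load 25/36]
  11 → side 3  [load 36/36]
  14 → side 1  [load 36/36]
  14 → side 2  [load 36/36]
  22 → side 4 (new)  [load 22/36]
  23 → side 5 (new)  [load 23/36]
  15 → side 6 (new)  [load 15/36]
  12 → side 5  [load 35/36]
  31 → side 7 (new)  [load 31/36]
  31 → side 8 (new)  [load 31/36]
  35 → side 9 (new)  [load 35/36]
  26 → side 10 (new)  [load 26/36]
10 tape sides opened.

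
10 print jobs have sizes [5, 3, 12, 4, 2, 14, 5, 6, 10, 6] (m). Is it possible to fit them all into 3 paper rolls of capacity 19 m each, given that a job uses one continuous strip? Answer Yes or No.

Total = 67 m; ⌈67/19⌉ = 4.
At least 4 paper rolls are required, but only 3 are allowed.

No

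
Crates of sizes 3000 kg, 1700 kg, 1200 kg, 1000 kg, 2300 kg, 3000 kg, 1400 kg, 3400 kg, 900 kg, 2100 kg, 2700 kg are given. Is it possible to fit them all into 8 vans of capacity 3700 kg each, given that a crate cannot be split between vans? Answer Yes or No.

Yes

A valid assignment using 7 vans:
  van 1: 3400 = 3400
  van 2: 3000 = 3000
  van 3: 3000 = 3000
  van 4: 2700 + 1000 = 3700
  van 5: 2300 + 1400 = 3700
  van 6: 2100 + 1200 = 3300
  van 7: 1700 + 900 = 2600
That uses only 7 ≤ 8, so 8 vans are enough.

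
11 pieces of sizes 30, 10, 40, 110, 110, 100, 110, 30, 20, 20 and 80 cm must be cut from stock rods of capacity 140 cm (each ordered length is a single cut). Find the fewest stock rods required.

Total = 110 + 110 + 110 + 100 + 80 + 40 + 30 + 30 + 20 + 20 + 10 = 660 cm.
Lower bound: ⌈660/140⌉ = 5 stock rods.
A packing using 5 stock rods:
  stock rod 1: 110 + 30 = 140
  stock rod 2: 110 + 30 = 140
  stock rod 3: 110 + 20 + 10 = 140
  stock rod 4: 100 + 40 = 140
  stock rod 5: 80 + 20 = 100
This matches the lower bound, so 5 is optimal.

5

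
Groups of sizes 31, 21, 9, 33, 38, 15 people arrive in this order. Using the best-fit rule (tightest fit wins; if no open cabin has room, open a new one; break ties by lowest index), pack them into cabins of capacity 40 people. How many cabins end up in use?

  31 → cabin 1 (new)  [load 31/40]
  21 → cabin 2 (new)  [load 21/40]
  9 → cabin 1  [load 40/40]
  33 → cabin 3 (new)  [load 33/40]
  38 → cabin 4 (new)  [load 38/40]
  15 → cabin 2  [load 36/40]
4 cabins opened.

4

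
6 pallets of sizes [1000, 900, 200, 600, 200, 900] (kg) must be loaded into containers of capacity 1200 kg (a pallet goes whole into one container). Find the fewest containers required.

Total = 1000 + 900 + 900 + 600 + 200 + 200 = 3800 kg.
Lower bound: ⌈3800/1200⌉ = 4 containers.
A packing using 4 containers:
  container 1: 1000 + 200 = 1200
  container 2: 900 + 200 = 1100
  container 3: 900 = 900
  container 4: 600 = 600
This matches the lower bound, so 4 is optimal.

4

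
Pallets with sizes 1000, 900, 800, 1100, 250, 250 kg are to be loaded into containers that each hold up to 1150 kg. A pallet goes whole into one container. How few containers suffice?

Total = 1100 + 1000 + 900 + 800 + 250 + 250 = 4300 kg.
Lower bound: ⌈4300/1150⌉ = 4 containers.
A packing using 4 containers:
  container 1: 1100 = 1100
  container 2: 1000 = 1000
  container 3: 900 + 250 = 1150
  container 4: 800 + 250 = 1050
This matches the lower bound, so 4 is optimal.

4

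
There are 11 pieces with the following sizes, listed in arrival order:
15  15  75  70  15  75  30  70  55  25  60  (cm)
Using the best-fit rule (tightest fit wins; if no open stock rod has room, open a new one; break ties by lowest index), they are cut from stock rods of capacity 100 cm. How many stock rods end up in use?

  15 → stock rod 1 (new)  [load 15/100]
  15 → stock rod 1  [load 30/100]
  75 → stock rod 2 (new)  [load 75/100]
  70 → stock rod 1  [load 100/100]
  15 → stock rod 2  [load 90/100]
  75 → stock rod 3 (new)  [load 75/100]
  30 → stock rod 4 (new)  [load 30/100]
  70 → stock rod 4  [load 100/100]
  55 → stock rod 5 (new)  [load 55/100]
  25 → stock rod 3  [load 100/100]
  60 → stock rod 6 (new)  [load 60/100]
6 stock rods opened.

6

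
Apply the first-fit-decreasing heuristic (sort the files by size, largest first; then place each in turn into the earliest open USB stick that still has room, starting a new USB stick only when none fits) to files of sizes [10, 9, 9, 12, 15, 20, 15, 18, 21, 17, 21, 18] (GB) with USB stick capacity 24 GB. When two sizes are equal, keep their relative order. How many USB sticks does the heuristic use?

Sorted descending: 21, 21, 20, 18, 18, 17, 15, 15, 12, 10, 9, 9.
  21 → USB stick 1 (new)  [load 21/24]
  21 → USB stick 2 (new)  [load 21/24]
  20 → USB stick 3 (new)  [load 20/24]
  18 → USB stick 4 (new)  [load 18/24]
  18 → USB stick 5 (new)  [load 18/24]
  17 → USB stick 6 (new)  [load 17/24]
  15 → USB stick 7 (new)  [load 15/24]
  15 → USB stick 8 (new)  [load 15/24]
  12 → USB stick 9 (new)  [load 12/24]
  10 → USB stick 9  [load 22/24]
  9 → USB stick 7  [load 24/24]
  9 → USB stick 8  [load 24/24]
9 USB sticks opened.

9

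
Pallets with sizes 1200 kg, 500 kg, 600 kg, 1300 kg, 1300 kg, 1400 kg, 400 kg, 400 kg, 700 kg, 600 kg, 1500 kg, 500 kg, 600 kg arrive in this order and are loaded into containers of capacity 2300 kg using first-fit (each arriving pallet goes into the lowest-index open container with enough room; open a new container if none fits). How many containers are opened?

6

  1200 → container 1 (new)  [load 1200/2300]
  500 → container 1  [load 1700/2300]
  600 → container 1  [load 2300/2300]
  1300 → container 2 (new)  [load 1300/2300]
  1300 → container 3 (new)  [load 1300/2300]
  1400 → container 4 (new)  [load 1400/2300]
  400 → container 2  [load 1700/2300]
  400 → container 2  [load 2100/2300]
  700 → container 3  [load 2000/2300]
  600 → container 4  [load 2000/2300]
  1500 → container 5 (new)  [load 1500/2300]
  500 → container 5  [load 2000/2300]
  600 → container 6 (new)  [load 600/2300]
6 containers opened.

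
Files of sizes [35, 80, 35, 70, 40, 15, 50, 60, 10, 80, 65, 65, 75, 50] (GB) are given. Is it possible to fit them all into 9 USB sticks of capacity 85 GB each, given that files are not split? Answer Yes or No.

No

Total = 730 GB; ⌈730/85⌉ = 9.
The bound of 9 does not rule out 9, but exhaustive search shows no assignment into 9 USB sticks of capacity 85 GB exists — the minimum is 10.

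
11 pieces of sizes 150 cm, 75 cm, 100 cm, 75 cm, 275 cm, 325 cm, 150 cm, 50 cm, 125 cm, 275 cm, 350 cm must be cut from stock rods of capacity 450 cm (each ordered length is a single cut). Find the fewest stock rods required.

Total = 350 + 325 + 275 + 275 + 150 + 150 + 125 + 100 + 75 + 75 + 50 = 1950 cm.
Lower bound: ⌈1950/450⌉ = 5 stock rods.
A packing using 5 stock rods:
  stock rod 1: 350 + 100 = 450
  stock rod 2: 325 + 125 = 450
  stock rod 3: 275 + 150 = 425
  stock rod 4: 275 + 150 = 425
  stock rod 5: 75 + 75 + 50 = 200
This matches the lower bound, so 5 is optimal.

5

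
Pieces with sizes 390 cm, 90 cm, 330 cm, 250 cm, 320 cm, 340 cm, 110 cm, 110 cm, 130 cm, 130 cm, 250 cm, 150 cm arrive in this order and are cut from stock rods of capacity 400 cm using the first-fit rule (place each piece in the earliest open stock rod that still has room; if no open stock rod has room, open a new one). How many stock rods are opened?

  390 → stock rod 1 (new)  [load 390/400]
  90 → stock rod 2 (new)  [load 90/400]
  330 → stock rod 3 (new)  [load 330/400]
  250 → stock rod 2  [load 340/400]
  320 → stock rod 4 (new)  [load 320/400]
  340 → stock rod 5 (new)  [load 340/400]
  110 → stock rod 6 (new)  [load 110/400]
  110 → stock rod 6  [load 220/400]
  130 → stock rod 6  [load 350/400]
  130 → stock rod 7 (new)  [load 130/400]
  250 → stock rod 7  [load 380/400]
  150 → stock rod 8 (new)  [load 150/400]
8 stock rods opened.

8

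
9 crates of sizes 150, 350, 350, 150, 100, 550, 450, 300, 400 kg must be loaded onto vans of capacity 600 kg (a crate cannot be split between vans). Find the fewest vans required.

6

Total = 550 + 450 + 400 + 350 + 350 + 300 + 150 + 150 + 100 = 2800 kg.
Lower bound: ⌈2800/600⌉ = 5 vans.
A packing using 6 vans:
  van 1: 550 = 550
  van 2: 450 + 150 = 600
  van 3: 400 + 150 = 550
  van 4: 350 + 100 = 450
  van 5: 350 = 350
  van 6: 300 = 300
No arrangement into 5 vans stays within capacity, so 6 is optimal.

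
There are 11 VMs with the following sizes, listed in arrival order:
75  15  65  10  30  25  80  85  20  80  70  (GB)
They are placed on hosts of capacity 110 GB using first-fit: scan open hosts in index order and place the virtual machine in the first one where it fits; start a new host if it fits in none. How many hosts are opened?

6

  75 → host 1 (new)  [load 75/110]
  15 → host 1  [load 90/110]
  65 → host 2 (new)  [load 65/110]
  10 → host 1  [load 100/110]
  30 → host 2  [load 95/110]
  25 → host 3 (new)  [load 25/110]
  80 → host 3  [load 105/110]
  85 → host 4 (new)  [load 85/110]
  20 → host 4  [load 105/110]
  80 → host 5 (new)  [load 80/110]
  70 → host 6 (new)  [load 70/110]
6 hosts opened.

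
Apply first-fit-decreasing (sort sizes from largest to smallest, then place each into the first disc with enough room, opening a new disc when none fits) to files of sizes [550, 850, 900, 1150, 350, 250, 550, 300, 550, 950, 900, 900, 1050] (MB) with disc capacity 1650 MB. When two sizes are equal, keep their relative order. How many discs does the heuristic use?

7

Sorted descending: 1150, 1050, 950, 900, 900, 900, 850, 550, 550, 550, 350, 300, 250.
  1150 → disc 1 (new)  [load 1150/1650]
  1050 → disc 2 (new)  [load 1050/1650]
  950 → disc 3 (new)  [load 950/1650]
  900 → disc 4 (new)  [load 900/1650]
  900 → disc 5 (new)  [load 900/1650]
  900 → disc 6 (new)  [load 900/1650]
  850 → disc 7 (new)  [load 850/1650]
  550 → disc 2  [load 1600/1650]
  550 → disc 3  [load 1500/1650]
  550 → disc 4  [load 1450/1650]
  350 → disc 1  [load 1500/1650]
  300 → disc 5  [load 1200/1650]
  250 → disc 5  [load 1450/1650]
7 discs opened.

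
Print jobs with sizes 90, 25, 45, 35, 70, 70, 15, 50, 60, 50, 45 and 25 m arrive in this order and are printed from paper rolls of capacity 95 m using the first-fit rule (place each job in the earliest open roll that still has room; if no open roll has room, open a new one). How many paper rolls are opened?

7

  90 → roll 1 (new)  [load 90/95]
  25 → roll 2 (new)  [load 25/95]
  45 → roll 2  [load 70/95]
  35 → roll 3 (new)  [load 35/95]
  70 → roll 4 (new)  [load 70/95]
  70 → roll 5 (new)  [load 70/95]
  15 → roll 2  [load 85/95]
  50 → roll 3  [load 85/95]
  60 → roll 6 (new)  [load 60/95]
  50 → roll 7 (new)  [load 50/95]
  45 → roll 7  [load 95/95]
  25 → roll 4  [load 95/95]
7 paper rolls opened.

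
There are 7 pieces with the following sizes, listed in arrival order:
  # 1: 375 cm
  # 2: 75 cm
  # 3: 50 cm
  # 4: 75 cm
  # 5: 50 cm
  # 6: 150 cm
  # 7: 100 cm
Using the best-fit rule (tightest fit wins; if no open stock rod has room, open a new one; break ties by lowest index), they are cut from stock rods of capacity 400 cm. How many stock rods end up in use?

3

  375 → stock rod 1 (new)  [load 375/400]
  75 → stock rod 2 (new)  [load 75/400]
  50 → stock rod 2  [load 125/400]
  75 → stock rod 2  [load 200/400]
  50 → stock rod 2  [load 250/400]
  150 → stock rod 2  [load 400/400]
  100 → stock rod 3 (new)  [load 100/400]
3 stock rods opened.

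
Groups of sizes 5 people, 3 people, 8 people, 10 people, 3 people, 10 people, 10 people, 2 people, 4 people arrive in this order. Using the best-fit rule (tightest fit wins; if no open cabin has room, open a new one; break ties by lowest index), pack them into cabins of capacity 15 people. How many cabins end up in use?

5

  5 → cabin 1 (new)  [load 5/15]
  3 → cabin 1  [load 8/15]
  8 → cabin 2 (new)  [load 8/15]
  10 → cabin 3 (new)  [load 10/15]
  3 → cabin 3  [load 13/15]
  10 → cabin 4 (new)  [load 10/15]
  10 → cabin 5 (new)  [load 10/15]
  2 → cabin 3  [load 15/15]
  4 → cabin 4  [load 14/15]
5 cabins opened.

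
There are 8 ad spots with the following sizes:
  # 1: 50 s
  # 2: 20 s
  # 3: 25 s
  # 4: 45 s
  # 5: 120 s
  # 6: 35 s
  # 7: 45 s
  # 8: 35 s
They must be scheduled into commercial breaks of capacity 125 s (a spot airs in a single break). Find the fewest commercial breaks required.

Total = 120 + 50 + 45 + 45 + 35 + 35 + 25 + 20 = 375 s.
Lower bound: ⌈375/125⌉ = 3 commercial breaks.
A packing using 4 commercial breaks:
  break 1: 120 = 120
  break 2: 50 + 45 + 25 = 120
  break 3: 45 + 35 + 35 = 115
  break 4: 20 = 20
No arrangement into 3 commercial breaks stays within capacity, so 4 is optimal.

4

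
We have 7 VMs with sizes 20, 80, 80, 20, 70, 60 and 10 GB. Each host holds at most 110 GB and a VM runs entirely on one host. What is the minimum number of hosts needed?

Total = 80 + 80 + 70 + 60 + 20 + 20 + 10 = 340 GB.
Lower bound: ⌈340/110⌉ = 4 hosts.
A packing using 4 hosts:
  host 1: 80 + 20 + 10 = 110
  host 2: 80 + 20 = 100
  host 3: 70 = 70
  host 4: 60 = 60
This matches the lower bound, so 4 is optimal.

4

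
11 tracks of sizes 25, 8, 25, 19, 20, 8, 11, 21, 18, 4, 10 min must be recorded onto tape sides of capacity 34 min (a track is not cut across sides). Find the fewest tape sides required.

6

Total = 25 + 25 + 21 + 20 + 19 + 18 + 11 + 10 + 8 + 8 + 4 = 169 min.
Lower bound: ⌈169/34⌉ = 5 tape sides.
Also, 6 tracks each exceed 17 min, and no two of those can share a side, so at least 6 tape sides are needed.
A packing using 6 tape sides:
  side 1: 25 + 8 = 33
  side 2: 25 + 8 = 33
  side 3: 21 + 11 = 32
  side 4: 20 + 10 + 4 = 34
  side 5: 19 = 19
  side 6: 18 = 18
This matches the lower bound, so 6 is optimal.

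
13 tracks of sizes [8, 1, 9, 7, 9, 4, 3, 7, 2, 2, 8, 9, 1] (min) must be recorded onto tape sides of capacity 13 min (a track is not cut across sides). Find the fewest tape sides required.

Total = 9 + 9 + 9 + 8 + 8 + 7 + 7 + 4 + 3 + 2 + 2 + 1 + 1 = 70 min.
Lower bound: ⌈70/13⌉ = 6 tape sides.
Also, 7 tracks each exceed 13/2 min, and no two of those can share a side, so at least 7 tape sides are needed.
A packing using 7 tape sides:
  side 1: 9 + 4 = 13
  side 2: 9 + 3 + 1 = 13
  side 3: 9 + 2 + 2 = 13
  side 4: 8 + 1 = 9
  side 5: 8 = 8
  side 6: 7 = 7
  side 7: 7 = 7
This matches the lower bound, so 7 is optimal.

7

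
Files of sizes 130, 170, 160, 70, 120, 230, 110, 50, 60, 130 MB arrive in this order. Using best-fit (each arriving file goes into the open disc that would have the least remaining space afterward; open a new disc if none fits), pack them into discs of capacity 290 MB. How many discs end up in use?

  130 → disc 1 (new)  [load 130/290]
  170 → disc 2 (new)  [load 170/290]
  160 → disc 1  [load 290/290]
  70 → disc 2  [load 240/290]
  120 → disc 3 (new)  [load 120/290]
  230 → disc 4 (new)  [load 230/290]
  110 → disc 3  [load 230/290]
  50 → disc 2  [load 290/290]
  60 → disc 3  [load 290/290]
  130 → disc 5 (new)  [load 130/290]
5 discs opened.

5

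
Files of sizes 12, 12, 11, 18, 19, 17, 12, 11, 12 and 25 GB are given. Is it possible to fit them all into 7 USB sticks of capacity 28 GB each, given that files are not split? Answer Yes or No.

Yes

A valid assignment using 7 USB sticks:
  USB stick 1: 25 = 25
  USB stick 2: 19 = 19
  USB stick 3: 18 = 18
  USB stick 4: 17 + 11 = 28
  USB stick 5: 12 + 12 = 24
  USB stick 6: 12 + 12 = 24
  USB stick 7: 11 = 11
Every load is within 28 GB, so 7 USB sticks suffice.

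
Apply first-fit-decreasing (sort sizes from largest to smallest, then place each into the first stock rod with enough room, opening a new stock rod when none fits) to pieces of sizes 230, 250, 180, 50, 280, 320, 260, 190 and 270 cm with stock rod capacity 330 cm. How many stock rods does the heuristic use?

Sorted descending: 320, 280, 270, 260, 250, 230, 190, 180, 50.
  320 → stock rod 1 (new)  [load 320/330]
  280 → stock rod 2 (new)  [load 280/330]
  270 → stock rod 3 (new)  [load 270/330]
  260 → stock rod 4 (new)  [load 260/330]
  250 → stock rod 5 (new)  [load 250/330]
  230 → stock rod 6 (new)  [load 230/330]
  190 → stock rod 7 (new)  [load 190/330]
  180 → stock rod 8 (new)  [load 180/330]
  50 → stock rod 2  [load 330/330]
8 stock rods opened.

8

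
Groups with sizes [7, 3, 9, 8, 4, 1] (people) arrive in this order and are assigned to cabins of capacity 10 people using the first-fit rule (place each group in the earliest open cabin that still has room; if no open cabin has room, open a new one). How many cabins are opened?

4

  7 → cabin 1 (new)  [load 7/10]
  3 → cabin 1  [load 10/10]
  9 → cabin 2 (new)  [load 9/10]
  8 → cabin 3 (new)  [load 8/10]
  4 → cabin 4 (new)  [load 4/10]
  1 → cabin 2  [load 10/10]
4 cabins opened.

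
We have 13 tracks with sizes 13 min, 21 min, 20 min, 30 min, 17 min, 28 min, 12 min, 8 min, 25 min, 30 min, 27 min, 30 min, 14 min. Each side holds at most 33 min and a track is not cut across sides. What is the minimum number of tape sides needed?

Total = 30 + 30 + 30 + 28 + 27 + 25 + 21 + 20 + 17 + 14 + 13 + 12 + 8 = 275 min.
Lower bound: ⌈275/33⌉ = 9 tape sides.
A packing using 9 tape sides:
  side 1: 30 = 30
  side 2: 30 = 30
  side 3: 30 = 30
  side 4: 28 = 28
  side 5: 27 = 27
  side 6: 25 + 8 = 33
  side 7: 21 + 12 = 33
  side 8: 20 + 13 = 33
  side 9: 17 + 14 = 31
This matches the lower bound, so 9 is optimal.

9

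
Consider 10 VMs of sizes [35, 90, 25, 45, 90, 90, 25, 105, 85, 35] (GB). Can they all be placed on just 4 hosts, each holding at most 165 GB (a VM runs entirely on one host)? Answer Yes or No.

No

Total = 625 GB; ⌈625/165⌉ = 4.
5 VMs each exceed half the capacity and cannot share a host, forcing at least 5 hosts.
At least 5 hosts are required, but only 4 are allowed.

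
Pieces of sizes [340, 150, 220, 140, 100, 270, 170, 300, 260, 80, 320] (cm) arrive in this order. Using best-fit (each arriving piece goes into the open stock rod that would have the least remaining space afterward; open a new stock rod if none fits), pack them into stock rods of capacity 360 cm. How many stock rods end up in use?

8

  340 → stock rod 1 (new)  [load 340/360]
  150 → stock rod 2 (new)  [load 150/360]
  220 → stock rod 3 (new)  [load 220/360]
  140 → stock rod 3  [load 360/360]
  100 → stock rod 2  [load 250/360]
  270 → stock rod 4 (new)  [load 270/360]
  170 → stock rod 5 (new)  [load 170/360]
  300 → stock rod 6 (new)  [load 300/360]
  260 → stock rod 7 (new)  [load 260/360]
  80 → stock rod 4  [load 350/360]
  320 → stock rod 8 (new)  [load 320/360]
8 stock rods opened.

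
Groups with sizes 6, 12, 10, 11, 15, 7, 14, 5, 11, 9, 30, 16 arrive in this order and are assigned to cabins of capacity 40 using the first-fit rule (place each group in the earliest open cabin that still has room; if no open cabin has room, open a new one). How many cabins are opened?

  6 → cabin 1 (new)  [load 6/40]
  12 → cabin 1  [load 18/40]
  10 → cabin 1  [load 28/40]
  11 → cabin 1  [load 39/40]
  15 → cabin 2 (new)  [load 15/40]
  7 → cabin 2  [load 22/40]
  14 → cabin 2  [load 36/40]
  5 → cabin 3 (new)  [load 5/40]
  11 → cabin 3  [load 16/40]
  9 → cabin 3  [load 25/40]
  30 → cabin 4 (new)  [load 30/40]
  16 → cabin 5 (new)  [load 16/40]
5 cabins opened.

5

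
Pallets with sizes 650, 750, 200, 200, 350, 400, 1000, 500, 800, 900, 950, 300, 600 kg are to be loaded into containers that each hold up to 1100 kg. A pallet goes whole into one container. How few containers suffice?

Total = 1000 + 950 + 900 + 800 + 750 + 650 + 600 + 500 + 400 + 350 + 300 + 200 + 200 = 7600 kg.
Lower bound: ⌈7600/1100⌉ = 7 containers.
A packing using 8 containers:
  container 1: 1000 = 1000
  container 2: 950 = 950
  container 3: 900 + 200 = 1100
  container 4: 800 + 300 = 1100
  container 5: 750 + 350 = 1100
  container 6: 650 + 400 = 1050
  container 7: 600 + 500 = 1100
  container 8: 200 = 200
No arrangement into 7 containers stays within capacity, so 8 is optimal.

8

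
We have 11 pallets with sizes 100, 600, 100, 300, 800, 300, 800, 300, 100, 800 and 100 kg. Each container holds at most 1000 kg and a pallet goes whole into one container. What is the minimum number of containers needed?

5

Total = 800 + 800 + 800 + 600 + 300 + 300 + 300 + 100 + 100 + 100 + 100 = 4300 kg.
Lower bound: ⌈4300/1000⌉ = 5 containers.
A packing using 5 containers:
  container 1: 800 + 100 + 100 = 1000
  container 2: 800 + 100 + 100 = 1000
  container 3: 800 = 800
  container 4: 600 + 300 = 900
  container 5: 300 + 300 = 600
This matches the lower bound, so 5 is optimal.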